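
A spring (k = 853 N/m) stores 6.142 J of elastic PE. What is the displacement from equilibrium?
x = √(2·PE/k) = √(2·6.142/853) = 0.12 m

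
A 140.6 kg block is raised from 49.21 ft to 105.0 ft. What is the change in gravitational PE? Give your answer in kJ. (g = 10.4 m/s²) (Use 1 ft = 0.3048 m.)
Convert to SI: m = 140.6 kg, Δh = 17.0048 m
ΔPE = mgΔh = (140.6)(10.4)(17.0048) = 24865.1 J = 24.87 kJ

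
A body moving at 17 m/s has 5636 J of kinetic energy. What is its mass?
m = 2·KE/v² = 2·5636/(17)² = 39.0 kg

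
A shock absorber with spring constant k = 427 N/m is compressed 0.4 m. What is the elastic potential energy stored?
PE = ½kx² = ½(427)(0.4)² = 34.16 J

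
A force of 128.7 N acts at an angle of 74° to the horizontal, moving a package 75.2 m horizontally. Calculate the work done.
W = F·d·cosθ = (128.7)(75.2)cos(74°) = 2668 J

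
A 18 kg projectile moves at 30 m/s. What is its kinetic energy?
KE = ½mv² = ½(18)(30)² = 8100.0 J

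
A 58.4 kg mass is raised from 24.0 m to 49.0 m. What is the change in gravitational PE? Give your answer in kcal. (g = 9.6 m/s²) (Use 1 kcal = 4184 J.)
ΔPE = mgΔh = (58.4)(9.6)(25.0) = 14016.0 J = 3.35 kcal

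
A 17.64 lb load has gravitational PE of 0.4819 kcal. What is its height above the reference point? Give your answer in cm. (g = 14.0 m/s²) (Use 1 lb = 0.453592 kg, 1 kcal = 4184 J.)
Convert to SI: m = 8.00136 kg, PE = 2016.27 J
h = PE/(mg) = 2016.27/(8.00136·14.0) = 17.9993 m = 1800 cm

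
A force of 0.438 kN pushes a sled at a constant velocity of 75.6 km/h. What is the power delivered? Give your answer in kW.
Convert to SI: F = 438.0 N, v = 21.0 m/s
P = Fv = (438.0)(21.0) = 9198.0 W = 9.198 kW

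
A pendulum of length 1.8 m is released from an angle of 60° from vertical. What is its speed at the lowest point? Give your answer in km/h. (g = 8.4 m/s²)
h = L(1 − cosθ) = 1.8(1 − cos60°) = 0.9 m
v = √(2gh) = √(2·8.4·0.9) = 3.88844 m/s = 14.0 km/h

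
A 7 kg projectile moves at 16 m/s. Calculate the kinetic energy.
KE = ½mv² = ½(7)(16)² = 896.0 J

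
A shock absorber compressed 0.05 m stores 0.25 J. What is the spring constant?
k = 2·PE/x² = 2·0.25/(0.05)² = 200.0 N/m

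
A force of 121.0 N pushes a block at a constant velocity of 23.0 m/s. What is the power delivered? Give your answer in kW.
P = Fv = (121.0)(23.0) = 2783.0 W = 2.783 kW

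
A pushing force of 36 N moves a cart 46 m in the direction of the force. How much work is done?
W = F·d = (36)(46) = 1656 J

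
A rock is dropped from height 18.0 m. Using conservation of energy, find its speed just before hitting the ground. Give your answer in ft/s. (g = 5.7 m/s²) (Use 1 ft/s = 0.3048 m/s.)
mgh = ½mv² ⇒ v = √(2gh) = √(2·5.7·18.0) = 14.3248 m/s = 47.0 ft/s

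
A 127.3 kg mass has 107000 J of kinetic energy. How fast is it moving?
v = √(2·KE/m) = √(2·107000/127.3) = 41.0 m/s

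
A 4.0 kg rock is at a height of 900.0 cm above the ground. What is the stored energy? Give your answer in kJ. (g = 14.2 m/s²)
Convert to SI: m = 4.0 kg, h = 9.0 m
PE = mgh = (4.0)(14.2)(9.0) = 511.2 J = 0.5112 kJ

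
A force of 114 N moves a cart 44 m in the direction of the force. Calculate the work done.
W = F·d = (114)(44) = 5016 J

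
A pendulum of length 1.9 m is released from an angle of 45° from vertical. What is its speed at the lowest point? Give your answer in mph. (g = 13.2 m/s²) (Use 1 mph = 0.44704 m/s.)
h = L(1 − cosθ) = 1.9(1 − cos45°) = 0.556497 m
v = √(2gh) = √(2·13.2·0.556497) = 3.83295 m/s = 8.574 mph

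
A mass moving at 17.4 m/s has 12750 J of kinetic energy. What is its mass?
m = 2·KE/v² = 2·12750/(17.4)² = 84.23 kg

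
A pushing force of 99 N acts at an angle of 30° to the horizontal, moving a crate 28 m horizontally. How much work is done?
W = F·d·cosθ = (99)(28)cos(30°) = 2401 J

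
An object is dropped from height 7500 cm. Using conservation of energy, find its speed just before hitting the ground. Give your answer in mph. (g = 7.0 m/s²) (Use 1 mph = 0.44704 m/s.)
Convert to SI: h = 75.0 m
mgh = ½mv² ⇒ v = √(2gh) = √(2·7.0·75.0) = 32.4037 m/s = 72.49 mph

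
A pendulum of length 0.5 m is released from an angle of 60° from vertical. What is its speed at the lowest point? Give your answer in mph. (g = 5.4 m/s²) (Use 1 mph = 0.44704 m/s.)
h = L(1 − cosθ) = 0.5(1 − cos60°) = 0.25 m
v = √(2gh) = √(2·5.4·0.25) = 1.64317 m/s = 3.676 mph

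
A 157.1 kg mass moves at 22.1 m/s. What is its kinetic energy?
KE = ½mv² = ½(157.1)(22.1)² = 38360 J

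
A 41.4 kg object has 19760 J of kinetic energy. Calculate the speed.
v = √(2·KE/m) = √(2·19760/41.4) = 30.9 m/s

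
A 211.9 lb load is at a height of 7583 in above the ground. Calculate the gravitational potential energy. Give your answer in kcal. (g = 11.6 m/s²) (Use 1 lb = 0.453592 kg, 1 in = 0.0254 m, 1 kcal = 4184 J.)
Convert to SI: m = 96.1161 kg, h = 192.608 m
PE = mgh = (96.1161)(11.6)(192.608) = 214748 J = 51.33 kcal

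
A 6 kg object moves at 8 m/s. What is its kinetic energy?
KE = ½mv² = ½(6)(8)² = 192.0 J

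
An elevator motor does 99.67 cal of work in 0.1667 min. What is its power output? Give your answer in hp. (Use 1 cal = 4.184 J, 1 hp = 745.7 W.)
Convert to SI: W = 417.019 J, t = 10.002 s
P = W/t = 417.019/10.002 = 41.6936 W = 0.05591 hp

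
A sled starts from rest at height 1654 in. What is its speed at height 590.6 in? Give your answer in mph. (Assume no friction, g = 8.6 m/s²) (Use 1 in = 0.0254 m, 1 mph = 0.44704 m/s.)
Convert to SI: h₁−h₂ = 27.0104 m
mgh₁ = mgh₂ + ½mv² ⇒ v = √(2g(h₁−h₂)) = √(2·8.6·27.0104) = 21.5541 m/s = 48.22 mph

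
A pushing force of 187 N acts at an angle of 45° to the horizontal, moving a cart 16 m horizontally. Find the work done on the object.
W = F·d·cosθ = (187)(16)cos(45°) = 2116 J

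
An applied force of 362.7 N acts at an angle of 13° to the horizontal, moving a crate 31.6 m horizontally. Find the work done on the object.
W = F·d·cosθ = (362.7)(31.6)cos(13°) = 11170 J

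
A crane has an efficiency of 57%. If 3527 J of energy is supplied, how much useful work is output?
W_out = η·W_in = 0.57·3527 = 2010.39 J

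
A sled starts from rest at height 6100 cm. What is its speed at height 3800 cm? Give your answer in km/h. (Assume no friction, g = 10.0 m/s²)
Convert to SI: h₁−h₂ = 23.0 m
mgh₁ = mgh₂ + ½mv² ⇒ v = √(2g(h₁−h₂)) = √(2·10.0·23.0) = 21.4476 m/s = 77.21 km/h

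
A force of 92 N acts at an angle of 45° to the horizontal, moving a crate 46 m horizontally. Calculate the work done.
W = F·d·cosθ = (92)(46)cos(45°) = 2992 J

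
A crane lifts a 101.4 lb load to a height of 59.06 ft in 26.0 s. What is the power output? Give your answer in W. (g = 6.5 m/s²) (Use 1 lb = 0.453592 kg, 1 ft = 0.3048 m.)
Convert to SI: m = 45.9942 kg, h = 18.0015 m, t = 26.0 s
P = mgh/t = (45.9942)(6.5)(18.0015)/26.0 = 207.0 W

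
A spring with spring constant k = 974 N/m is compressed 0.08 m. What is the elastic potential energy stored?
PE = ½kx² = ½(974)(0.08)² = 3.117 J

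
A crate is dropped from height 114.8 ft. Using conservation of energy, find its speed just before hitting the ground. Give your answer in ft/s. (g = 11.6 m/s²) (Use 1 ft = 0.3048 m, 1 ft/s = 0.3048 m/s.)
Convert to SI: h = 34.991 m
mgh = ½mv² ⇒ v = √(2gh) = √(2·11.6·34.991) = 28.492 m/s = 93.48 ft/s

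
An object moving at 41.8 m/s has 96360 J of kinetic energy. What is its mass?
m = 2·KE/v² = 2·96360/(41.8)² = 110.3 kg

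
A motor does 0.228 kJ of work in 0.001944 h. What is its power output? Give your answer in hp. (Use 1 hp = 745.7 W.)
Convert to SI: W = 228.0 J, t = 6.9984 s
P = W/t = 228.0/6.9984 = 32.5789 W = 0.04369 hp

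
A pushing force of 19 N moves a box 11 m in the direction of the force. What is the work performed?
W = F·d = (19)(11) = 209.0 J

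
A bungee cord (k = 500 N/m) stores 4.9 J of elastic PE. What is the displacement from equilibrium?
x = √(2·PE/k) = √(2·4.9/500) = 0.14 m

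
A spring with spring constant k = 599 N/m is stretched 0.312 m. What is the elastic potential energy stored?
PE = ½kx² = ½(599)(0.312)² = 29.15 J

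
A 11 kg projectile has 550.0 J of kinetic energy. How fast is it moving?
v = √(2·KE/m) = √(2·550.0/11) = 10.0 m/s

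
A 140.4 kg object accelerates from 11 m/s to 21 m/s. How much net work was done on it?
W = ΔKE = ½m(v₂² − v₁²) = ½(140.4)(21² − 11²) = 22464.0 J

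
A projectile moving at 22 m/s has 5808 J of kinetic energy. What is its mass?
m = 2·KE/v² = 2·5808/(22)² = 24.0 kg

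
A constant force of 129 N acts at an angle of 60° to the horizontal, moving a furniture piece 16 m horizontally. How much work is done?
W = F·d·cosθ = (129)(16)cos(60°) = 1032 J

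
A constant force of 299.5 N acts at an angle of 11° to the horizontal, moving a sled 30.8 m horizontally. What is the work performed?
W = F·d·cosθ = (299.5)(30.8)cos(11°) = 9055 J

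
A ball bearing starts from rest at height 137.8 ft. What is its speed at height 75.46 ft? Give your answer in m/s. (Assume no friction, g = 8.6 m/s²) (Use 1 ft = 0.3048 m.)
Convert to SI: h₁−h₂ = 19.0012 m
mgh₁ = mgh₂ + ½mv² ⇒ v = √(2g(h₁−h₂)) = √(2·8.6·19.0012) = 18.08 m/s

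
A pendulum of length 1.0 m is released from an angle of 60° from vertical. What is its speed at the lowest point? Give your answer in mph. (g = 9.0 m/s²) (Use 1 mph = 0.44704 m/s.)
h = L(1 − cosθ) = 1.0(1 − cos60°) = 0.5 m
v = √(2gh) = √(2·9.0·0.5) = 3.0 m/s = 6.711 mph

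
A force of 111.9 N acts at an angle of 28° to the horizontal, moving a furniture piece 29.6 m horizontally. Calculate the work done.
W = F·d·cosθ = (111.9)(29.6)cos(28°) = 2925 J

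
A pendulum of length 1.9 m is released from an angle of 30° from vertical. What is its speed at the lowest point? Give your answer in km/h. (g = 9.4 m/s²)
h = L(1 − cosθ) = 1.9(1 − cos30°) = 0.254552 m
v = √(2gh) = √(2·9.4·0.254552) = 2.1876 m/s = 7.875 km/h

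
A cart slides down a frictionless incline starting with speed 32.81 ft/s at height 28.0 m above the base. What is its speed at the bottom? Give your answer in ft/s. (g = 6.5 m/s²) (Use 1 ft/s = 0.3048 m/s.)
Convert to SI: v₀ = 10.0005 m/s, h = 28.0 m
½mv₀² + mgh = ½mv² ⇒ v = √(v₀² + 2gh) = √(10.0005² + 2·6.5·28.0) = 21.5409 m/s = 70.67 ft/s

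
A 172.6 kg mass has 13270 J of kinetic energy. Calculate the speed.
v = √(2·KE/m) = √(2·13270/172.6) = 12.4 m/s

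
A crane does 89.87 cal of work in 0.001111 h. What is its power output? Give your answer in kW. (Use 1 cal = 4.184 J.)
Convert to SI: W = 376.016 J, t = 3.9996 s
P = W/t = 376.016/3.9996 = 94.0134 W = 0.09401 kW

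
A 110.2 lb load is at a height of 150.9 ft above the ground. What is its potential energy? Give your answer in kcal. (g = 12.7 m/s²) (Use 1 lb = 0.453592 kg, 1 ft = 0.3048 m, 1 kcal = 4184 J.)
Convert to SI: m = 49.9858 kg, h = 45.9943 m
PE = mgh = (49.9858)(12.7)(45.9943) = 29198.1 J = 6.979 kcal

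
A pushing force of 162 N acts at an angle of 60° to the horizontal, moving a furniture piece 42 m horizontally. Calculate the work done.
W = F·d·cosθ = (162)(42)cos(60°) = 3402 J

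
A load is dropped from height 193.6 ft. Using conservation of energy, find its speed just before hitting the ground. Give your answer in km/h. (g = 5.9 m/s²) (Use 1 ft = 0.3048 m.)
Convert to SI: h = 59.0093 m
mgh = ½mv² ⇒ v = √(2gh) = √(2·5.9·59.0093) = 26.3877 m/s = 95.0 km/h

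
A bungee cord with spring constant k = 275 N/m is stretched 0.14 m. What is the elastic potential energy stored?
PE = ½kx² = ½(275)(0.14)² = 2.695 J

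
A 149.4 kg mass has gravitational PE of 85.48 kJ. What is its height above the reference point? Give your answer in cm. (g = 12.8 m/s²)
Convert to SI: m = 149.4 kg, PE = 85480.0 J
h = PE/(mg) = 85480.0/(149.4·12.8) = 44.6996 m = 4470 cm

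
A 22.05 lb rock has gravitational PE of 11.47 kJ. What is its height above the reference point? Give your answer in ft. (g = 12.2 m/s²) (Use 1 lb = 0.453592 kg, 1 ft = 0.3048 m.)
Convert to SI: m = 10.0017 kg, PE = 11470.0 J
h = PE/(mg) = 11470.0/(10.0017·12.2) = 94.0004 m = 308.4 ft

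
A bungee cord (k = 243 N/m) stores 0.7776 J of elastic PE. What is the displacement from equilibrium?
x = √(2·PE/k) = √(2·0.7776/243) = 0.08 m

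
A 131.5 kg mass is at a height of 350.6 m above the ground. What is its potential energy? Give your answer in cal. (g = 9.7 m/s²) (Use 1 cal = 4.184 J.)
PE = mgh = (131.5)(9.7)(350.6) = 447208 J = 106900 cal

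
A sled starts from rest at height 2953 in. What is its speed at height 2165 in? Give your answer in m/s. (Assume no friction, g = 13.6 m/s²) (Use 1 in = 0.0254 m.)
Convert to SI: h₁−h₂ = 20.0152 m
mgh₁ = mgh₂ + ½mv² ⇒ v = √(2g(h₁−h₂)) = √(2·13.6·20.0152) = 23.33 m/s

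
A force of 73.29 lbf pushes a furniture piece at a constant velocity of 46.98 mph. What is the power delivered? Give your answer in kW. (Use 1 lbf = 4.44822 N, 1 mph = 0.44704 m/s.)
Convert to SI: F = 326.01 N, v = 21.0019 m/s
P = Fv = (326.01)(21.0019) = 6846.84 W = 6.847 kW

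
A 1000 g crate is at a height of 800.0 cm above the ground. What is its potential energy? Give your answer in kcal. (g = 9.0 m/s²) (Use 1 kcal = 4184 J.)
Convert to SI: m = 1.0 kg, h = 8.0 m
PE = mgh = (1.0)(9.0)(8.0) = 72.0 J = 0.01721 kcal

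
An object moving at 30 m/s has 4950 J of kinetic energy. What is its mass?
m = 2·KE/v² = 2·4950/(30)² = 11.0 kg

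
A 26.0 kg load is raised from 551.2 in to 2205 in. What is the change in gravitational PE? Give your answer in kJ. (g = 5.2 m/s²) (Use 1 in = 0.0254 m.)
Convert to SI: m = 26.0 kg, Δh = 42.0065 m
ΔPE = mgΔh = (26.0)(5.2)(42.0065) = 5679.28 J = 5.679 kJ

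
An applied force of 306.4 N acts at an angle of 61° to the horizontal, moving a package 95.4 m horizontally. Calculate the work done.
W = F·d·cosθ = (306.4)(95.4)cos(61°) = 14170 J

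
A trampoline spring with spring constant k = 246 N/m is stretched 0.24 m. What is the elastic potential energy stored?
PE = ½kx² = ½(246)(0.24)² = 7.085 J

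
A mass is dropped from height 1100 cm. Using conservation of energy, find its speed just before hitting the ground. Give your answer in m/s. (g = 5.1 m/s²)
Convert to SI: h = 11.0 m
mgh = ½mv² ⇒ v = √(2gh) = √(2·5.1·11.0) = 10.59 m/s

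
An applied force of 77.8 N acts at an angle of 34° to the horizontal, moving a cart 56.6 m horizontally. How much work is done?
W = F·d·cosθ = (77.8)(56.6)cos(34°) = 3651 J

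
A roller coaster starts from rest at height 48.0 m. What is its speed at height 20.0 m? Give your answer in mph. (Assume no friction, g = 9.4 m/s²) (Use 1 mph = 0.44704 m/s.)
mgh₁ = mgh₂ + ½mv² ⇒ v = √(2g(h₁−h₂)) = √(2·9.4·28.0) = 22.9434 m/s = 51.32 mph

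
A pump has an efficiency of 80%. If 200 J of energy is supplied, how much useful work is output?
W_out = η·W_in = 0.8·200 = 160.0 J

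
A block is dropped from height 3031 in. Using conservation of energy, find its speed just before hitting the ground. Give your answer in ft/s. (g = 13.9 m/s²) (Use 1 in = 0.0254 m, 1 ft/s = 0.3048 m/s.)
Convert to SI: h = 76.9874 m
mgh = ½mv² ⇒ v = √(2gh) = √(2·13.9·76.9874) = 46.2628 m/s = 151.8 ft/s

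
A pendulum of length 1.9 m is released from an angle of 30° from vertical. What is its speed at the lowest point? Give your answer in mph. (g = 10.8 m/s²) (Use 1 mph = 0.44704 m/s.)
h = L(1 − cosθ) = 1.9(1 − cos30°) = 0.254552 m
v = √(2gh) = √(2·10.8·0.254552) = 2.34485 m/s = 5.245 mph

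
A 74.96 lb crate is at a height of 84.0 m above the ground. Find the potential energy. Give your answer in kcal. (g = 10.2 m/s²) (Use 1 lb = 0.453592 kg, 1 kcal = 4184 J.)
Convert to SI: m = 34.0013 kg, h = 84.0 m
PE = mgh = (34.0013)(10.2)(84.0) = 29132.3 J = 6.963 kcal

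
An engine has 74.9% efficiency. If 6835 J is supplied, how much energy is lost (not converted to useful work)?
W_lost = W_in(1 − η) = 6835·(1 − 0.749) = 1716 J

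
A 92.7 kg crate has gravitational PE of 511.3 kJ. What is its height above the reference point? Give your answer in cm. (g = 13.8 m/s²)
Convert to SI: m = 92.7 kg, PE = 511300 J
h = PE/(mg) = 511300/(92.7·13.8) = 399.684 m = 39970 cm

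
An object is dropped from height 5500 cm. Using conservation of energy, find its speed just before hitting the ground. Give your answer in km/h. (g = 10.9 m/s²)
Convert to SI: h = 55.0 m
mgh = ½mv² ⇒ v = √(2gh) = √(2·10.9·55.0) = 34.6266 m/s = 124.7 km/h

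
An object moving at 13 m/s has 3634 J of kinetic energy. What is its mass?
m = 2·KE/v² = 2·3634/(13)² = 43.01 kg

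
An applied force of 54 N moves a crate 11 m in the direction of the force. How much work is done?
W = F·d = (54)(11) = 594.0 J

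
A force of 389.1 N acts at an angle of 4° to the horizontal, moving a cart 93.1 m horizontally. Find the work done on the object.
W = F·d·cosθ = (389.1)(93.1)cos(4°) = 36140 J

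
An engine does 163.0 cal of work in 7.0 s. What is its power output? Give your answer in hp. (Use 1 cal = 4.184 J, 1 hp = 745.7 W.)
Convert to SI: W = 681.992 J, t = 7.0 s
P = W/t = 681.992/7.0 = 97.4274 W = 0.1307 hp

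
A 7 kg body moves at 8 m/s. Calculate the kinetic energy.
KE = ½mv² = ½(7)(8)² = 224.0 J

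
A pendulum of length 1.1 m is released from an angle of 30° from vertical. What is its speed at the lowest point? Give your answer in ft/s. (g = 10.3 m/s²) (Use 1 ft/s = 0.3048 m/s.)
h = L(1 − cosθ) = 1.1(1 − cos30°) = 0.147372 m
v = √(2gh) = √(2·10.3·0.147372) = 1.74237 m/s = 5.716 ft/s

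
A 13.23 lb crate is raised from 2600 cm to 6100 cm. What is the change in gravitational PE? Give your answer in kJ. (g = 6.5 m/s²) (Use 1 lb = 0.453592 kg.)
Convert to SI: m = 6.00102 kg, Δh = 35.0 m
ΔPE = mgΔh = (6.00102)(6.5)(35.0) = 1365.23 J = 1.365 kJ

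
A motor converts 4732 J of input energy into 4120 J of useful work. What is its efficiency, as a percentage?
η = W_out/W_in = 4120/4732 = 87.07%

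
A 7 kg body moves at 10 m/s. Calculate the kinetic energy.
KE = ½mv² = ½(7)(10)² = 350.0 J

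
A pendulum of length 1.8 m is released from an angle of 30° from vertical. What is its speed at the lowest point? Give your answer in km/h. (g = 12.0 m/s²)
h = L(1 − cosθ) = 1.8(1 − cos30°) = 0.241154 m
v = √(2gh) = √(2·12.0·0.241154) = 2.40576 m/s = 8.661 km/h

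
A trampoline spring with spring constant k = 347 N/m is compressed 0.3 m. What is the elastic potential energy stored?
PE = ½kx² = ½(347)(0.3)² = 15.62 J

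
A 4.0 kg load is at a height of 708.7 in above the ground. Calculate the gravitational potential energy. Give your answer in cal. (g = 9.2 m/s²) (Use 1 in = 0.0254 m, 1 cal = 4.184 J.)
Convert to SI: m = 4.0 kg, h = 18.001 m
PE = mgh = (4.0)(9.2)(18.001) = 662.436 J = 158.3 cal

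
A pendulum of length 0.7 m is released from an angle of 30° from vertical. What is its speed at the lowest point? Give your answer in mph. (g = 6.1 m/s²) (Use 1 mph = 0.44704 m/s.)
h = L(1 − cosθ) = 0.7(1 − cos30°) = 0.0937822 m
v = √(2gh) = √(2·6.1·0.0937822) = 1.06965 m/s = 2.393 mph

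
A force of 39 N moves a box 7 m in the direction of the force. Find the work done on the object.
W = F·d = (39)(7) = 273.0 J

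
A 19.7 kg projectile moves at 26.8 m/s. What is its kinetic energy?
KE = ½mv² = ½(19.7)(26.8)² = 7075 J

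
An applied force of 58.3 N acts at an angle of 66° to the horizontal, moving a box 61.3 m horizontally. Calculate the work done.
W = F·d·cosθ = (58.3)(61.3)cos(66°) = 1454 J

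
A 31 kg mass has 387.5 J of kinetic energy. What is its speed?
v = √(2·KE/m) = √(2·387.5/31) = 5.0 m/s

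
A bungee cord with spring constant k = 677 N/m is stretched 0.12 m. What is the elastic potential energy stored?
PE = ½kx² = ½(677)(0.12)² = 4.874 J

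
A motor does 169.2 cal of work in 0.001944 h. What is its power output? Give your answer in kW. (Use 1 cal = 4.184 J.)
Convert to SI: W = 707.933 J, t = 6.9984 s
P = W/t = 707.933/6.9984 = 101.156 W = 0.1012 kW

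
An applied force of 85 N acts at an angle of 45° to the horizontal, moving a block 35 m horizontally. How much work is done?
W = F·d·cosθ = (85)(35)cos(45°) = 2104 J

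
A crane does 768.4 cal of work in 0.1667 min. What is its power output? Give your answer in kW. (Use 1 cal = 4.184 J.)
Convert to SI: W = 3214.99 J, t = 10.002 s
P = W/t = 3214.99/10.002 = 321.434 W = 0.3214 kW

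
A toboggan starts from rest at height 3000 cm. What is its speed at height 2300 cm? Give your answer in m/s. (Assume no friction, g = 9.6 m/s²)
Convert to SI: h₁−h₂ = 7.0 m
mgh₁ = mgh₂ + ½mv² ⇒ v = √(2g(h₁−h₂)) = √(2·9.6·7.0) = 11.59 m/s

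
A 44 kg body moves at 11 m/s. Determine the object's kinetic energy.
KE = ½mv² = ½(44)(11)² = 2662.0 J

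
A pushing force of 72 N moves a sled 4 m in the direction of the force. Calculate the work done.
W = F·d = (72)(4) = 288.0 J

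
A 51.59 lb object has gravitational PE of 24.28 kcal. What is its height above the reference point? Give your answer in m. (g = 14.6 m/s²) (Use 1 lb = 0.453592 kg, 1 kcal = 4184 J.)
Convert to SI: m = 23.4008 kg, PE = 101588 J
h = PE/(mg) = 101588/(23.4008·14.6) = 297.3 m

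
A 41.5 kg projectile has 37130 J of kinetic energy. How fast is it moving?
v = √(2·KE/m) = √(2·37130/41.5) = 42.3 m/s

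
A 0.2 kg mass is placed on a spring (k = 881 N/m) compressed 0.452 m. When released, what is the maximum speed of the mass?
½kx² = ½mv² ⇒ v = x√(k/m) = (0.452)√(881/0.2) = 30.0 m/s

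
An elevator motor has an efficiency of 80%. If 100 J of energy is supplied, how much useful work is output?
W_out = η·W_in = 0.8·100 = 80.0 J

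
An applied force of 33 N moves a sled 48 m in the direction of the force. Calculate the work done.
W = F·d = (33)(48) = 1584 J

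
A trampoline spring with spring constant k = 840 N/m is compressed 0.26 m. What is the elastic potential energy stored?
PE = ½kx² = ½(840)(0.26)² = 28.39 J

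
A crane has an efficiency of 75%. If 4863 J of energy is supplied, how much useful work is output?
W_out = η·W_in = 0.75·4863 = 3647.25 J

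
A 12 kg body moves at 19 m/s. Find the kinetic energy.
KE = ½mv² = ½(12)(19)² = 2166.0 J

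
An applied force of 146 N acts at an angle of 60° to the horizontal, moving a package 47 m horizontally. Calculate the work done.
W = F·d·cosθ = (146)(47)cos(60°) = 3431 J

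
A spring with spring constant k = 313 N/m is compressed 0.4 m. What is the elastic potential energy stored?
PE = ½kx² = ½(313)(0.4)² = 25.04 J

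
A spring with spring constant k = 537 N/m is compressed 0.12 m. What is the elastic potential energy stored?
PE = ½kx² = ½(537)(0.12)² = 3.866 J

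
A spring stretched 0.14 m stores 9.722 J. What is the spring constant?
k = 2·PE/x² = 2·9.722/(0.14)² = 992.0 N/m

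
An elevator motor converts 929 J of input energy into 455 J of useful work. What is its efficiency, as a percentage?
η = W_out/W_in = 455/929 = 48.98%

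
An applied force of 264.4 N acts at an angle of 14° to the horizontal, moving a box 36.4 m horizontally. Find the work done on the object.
W = F·d·cosθ = (264.4)(36.4)cos(14°) = 9338 J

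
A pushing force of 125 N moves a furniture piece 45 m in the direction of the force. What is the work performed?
W = F·d = (125)(45) = 5625 J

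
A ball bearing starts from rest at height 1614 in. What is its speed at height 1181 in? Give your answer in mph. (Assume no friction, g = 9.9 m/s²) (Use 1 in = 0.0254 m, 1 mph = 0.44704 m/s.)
Convert to SI: h₁−h₂ = 10.9982 m
mgh₁ = mgh₂ + ½mv² ⇒ v = √(2g(h₁−h₂)) = √(2·9.9·10.9982) = 14.7568 m/s = 33.01 mph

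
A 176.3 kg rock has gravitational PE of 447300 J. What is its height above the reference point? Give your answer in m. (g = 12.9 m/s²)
h = PE/(mg) = 447300/(176.3·12.9) = 196.7 m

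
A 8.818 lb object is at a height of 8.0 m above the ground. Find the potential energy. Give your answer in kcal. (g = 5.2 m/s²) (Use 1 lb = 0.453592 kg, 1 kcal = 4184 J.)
Convert to SI: m = 3.99977 kg, h = 8.0 m
PE = mgh = (3.99977)(5.2)(8.0) = 166.391 J = 0.03977 kcal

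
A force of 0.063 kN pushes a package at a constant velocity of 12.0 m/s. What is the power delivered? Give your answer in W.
Convert to SI: F = 63.0 N, v = 12.0 m/s
P = Fv = (63.0)(12.0) = 756.0 W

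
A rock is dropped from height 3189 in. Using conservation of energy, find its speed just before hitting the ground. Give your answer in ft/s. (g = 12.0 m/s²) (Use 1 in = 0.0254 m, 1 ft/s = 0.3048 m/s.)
Convert to SI: h = 81.0006 m
mgh = ½mv² ⇒ v = √(2gh) = √(2·12.0·81.0006) = 44.091 m/s = 144.7 ft/s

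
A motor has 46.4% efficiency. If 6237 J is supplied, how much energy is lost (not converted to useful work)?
W_lost = W_in(1 − η) = 6237·(1 − 0.464) = 3343 J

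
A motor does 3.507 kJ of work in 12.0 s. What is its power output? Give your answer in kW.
Convert to SI: W = 3507.0 J, t = 12.0 s
P = W/t = 3507.0/12.0 = 292.25 W = 0.2923 kW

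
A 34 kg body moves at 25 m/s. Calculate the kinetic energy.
KE = ½mv² = ½(34)(25)² = 10625.0 J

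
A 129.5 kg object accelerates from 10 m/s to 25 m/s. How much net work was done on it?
W = ΔKE = ½m(v₂² − v₁²) = ½(129.5)(25² − 10²) = 33993.75 J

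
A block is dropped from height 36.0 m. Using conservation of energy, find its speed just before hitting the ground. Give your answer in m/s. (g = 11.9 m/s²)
mgh = ½mv² ⇒ v = √(2gh) = √(2·11.9·36.0) = 29.27 m/s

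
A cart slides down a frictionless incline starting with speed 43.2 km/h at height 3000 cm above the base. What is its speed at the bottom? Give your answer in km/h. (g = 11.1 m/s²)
Convert to SI: v₀ = 12.0 m/s, h = 30.0 m
½mv₀² + mgh = ½mv² ⇒ v = √(v₀² + 2gh) = √(12.0² + 2·11.1·30.0) = 28.4605 m/s = 102.5 km/h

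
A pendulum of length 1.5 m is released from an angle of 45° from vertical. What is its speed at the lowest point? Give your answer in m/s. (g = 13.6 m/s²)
h = L(1 − cosθ) = 1.5(1 − cos45°) = 0.43934 m
v = √(2gh) = √(2·13.6·0.43934) = 3.457 m/s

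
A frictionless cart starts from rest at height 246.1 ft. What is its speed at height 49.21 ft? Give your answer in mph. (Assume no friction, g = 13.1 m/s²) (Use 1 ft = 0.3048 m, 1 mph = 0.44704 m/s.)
Convert to SI: h₁−h₂ = 60.0121 m
mgh₁ = mgh₂ + ½mv² ⇒ v = √(2g(h₁−h₂)) = √(2·13.1·60.0121) = 39.6524 m/s = 88.7 mph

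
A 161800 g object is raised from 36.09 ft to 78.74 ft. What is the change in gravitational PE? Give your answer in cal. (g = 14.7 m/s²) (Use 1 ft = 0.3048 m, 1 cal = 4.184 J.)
Convert to SI: m = 161.8 kg, Δh = 12.9997 m
ΔPE = mgΔh = (161.8)(14.7)(12.9997) = 30919.3 J = 7390 cal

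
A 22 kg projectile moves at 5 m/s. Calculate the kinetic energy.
KE = ½mv² = ½(22)(5)² = 275.0 J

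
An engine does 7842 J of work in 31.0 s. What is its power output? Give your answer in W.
P = W/t = 7842.0/31.0 = 253.0 W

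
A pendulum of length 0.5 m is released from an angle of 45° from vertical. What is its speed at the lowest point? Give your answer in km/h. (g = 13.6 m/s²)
h = L(1 − cosθ) = 0.5(1 − cos45°) = 0.146447 m
v = √(2gh) = √(2·13.6·0.146447) = 1.99583 m/s = 7.185 km/h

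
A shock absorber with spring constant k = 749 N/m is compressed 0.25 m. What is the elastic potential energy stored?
PE = ½kx² = ½(749)(0.25)² = 23.41 J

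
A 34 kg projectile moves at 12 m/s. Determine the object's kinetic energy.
KE = ½mv² = ½(34)(12)² = 2448.0 J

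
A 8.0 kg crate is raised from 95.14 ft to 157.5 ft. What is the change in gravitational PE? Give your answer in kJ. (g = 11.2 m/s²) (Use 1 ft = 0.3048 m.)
Convert to SI: m = 8.0 kg, Δh = 19.0073 m
ΔPE = mgΔh = (8.0)(11.2)(19.0073) = 1703.06 J = 1.703 kJ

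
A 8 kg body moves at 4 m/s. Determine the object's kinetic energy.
KE = ½mv² = ½(8)(4)² = 64.0 J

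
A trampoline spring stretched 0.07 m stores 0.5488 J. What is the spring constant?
k = 2·PE/x² = 2·0.5488/(0.07)² = 224.0 N/m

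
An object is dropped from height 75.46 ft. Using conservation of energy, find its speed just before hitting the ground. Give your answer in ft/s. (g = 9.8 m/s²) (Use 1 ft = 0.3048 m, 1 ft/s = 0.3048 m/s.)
Convert to SI: h = 23.0002 m
mgh = ½mv² ⇒ v = √(2gh) = √(2·9.8·23.0002) = 21.2321 m/s = 69.66 ft/s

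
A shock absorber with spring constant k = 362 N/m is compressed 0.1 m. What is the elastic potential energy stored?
PE = ½kx² = ½(362)(0.1)² = 1.81 J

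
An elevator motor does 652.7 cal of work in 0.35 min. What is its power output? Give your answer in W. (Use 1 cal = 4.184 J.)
Convert to SI: W = 2730.9 J, t = 21.0 s
P = W/t = 2730.9/21.0 = 130.0 W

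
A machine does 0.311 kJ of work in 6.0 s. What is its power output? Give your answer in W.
Convert to SI: W = 311.0 J, t = 6.0 s
P = W/t = 311.0/6.0 = 51.83 W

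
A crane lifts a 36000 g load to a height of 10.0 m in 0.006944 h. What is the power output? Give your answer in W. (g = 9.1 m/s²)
Convert to SI: m = 36.0 kg, h = 10.0 m, t = 24.9984 s
P = mgh/t = (36.0)(9.1)(10.0)/24.9984 = 131.0 W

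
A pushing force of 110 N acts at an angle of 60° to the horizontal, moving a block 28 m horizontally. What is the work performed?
W = F·d·cosθ = (110)(28)cos(60°) = 1540 J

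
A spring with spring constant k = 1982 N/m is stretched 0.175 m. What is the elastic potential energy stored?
PE = ½kx² = ½(1982)(0.175)² = 30.35 J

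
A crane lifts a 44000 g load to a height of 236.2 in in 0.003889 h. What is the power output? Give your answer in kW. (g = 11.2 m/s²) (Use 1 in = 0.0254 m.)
Convert to SI: m = 44.0 kg, h = 5.99948 m, t = 14.0004 s
P = mgh/t = (44.0)(11.2)(5.99948)/14.0004 = 211.176 W = 0.2112 kW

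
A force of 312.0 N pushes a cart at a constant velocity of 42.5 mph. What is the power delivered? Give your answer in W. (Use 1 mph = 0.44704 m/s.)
Convert to SI: F = 312.0 N, v = 18.9992 m/s
P = Fv = (312.0)(18.9992) = 5928 W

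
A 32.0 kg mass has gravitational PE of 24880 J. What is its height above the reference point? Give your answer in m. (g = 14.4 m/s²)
h = PE/(mg) = 24880.0/(32.0·14.4) = 53.99 m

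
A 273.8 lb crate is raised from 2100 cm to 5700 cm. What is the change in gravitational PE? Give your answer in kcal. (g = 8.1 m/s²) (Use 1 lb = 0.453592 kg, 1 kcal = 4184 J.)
Convert to SI: m = 124.193 kg, Δh = 36.0 m
ΔPE = mgΔh = (124.193)(8.1)(36.0) = 36214.8 J = 8.656 kcal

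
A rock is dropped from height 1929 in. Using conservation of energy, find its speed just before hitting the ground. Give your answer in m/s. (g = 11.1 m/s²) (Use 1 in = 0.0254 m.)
Convert to SI: h = 48.9966 m
mgh = ½mv² ⇒ v = √(2gh) = √(2·11.1·48.9966) = 32.98 m/s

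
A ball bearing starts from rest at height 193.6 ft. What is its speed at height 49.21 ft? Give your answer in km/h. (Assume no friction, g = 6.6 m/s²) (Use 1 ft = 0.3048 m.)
Convert to SI: h₁−h₂ = 44.0101 m
mgh₁ = mgh₂ + ½mv² ⇒ v = √(2g(h₁−h₂)) = √(2·6.6·44.0101) = 24.1026 m/s = 86.77 km/h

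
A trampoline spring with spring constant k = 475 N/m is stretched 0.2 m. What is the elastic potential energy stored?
PE = ½kx² = ½(475)(0.2)² = 9.5 J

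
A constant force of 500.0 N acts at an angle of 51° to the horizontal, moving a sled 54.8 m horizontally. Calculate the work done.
W = F·d·cosθ = (500.0)(54.8)cos(51°) = 17240 J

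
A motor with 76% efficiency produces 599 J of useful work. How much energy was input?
W_in = W_out/η = 599/0.76 = 788.2 J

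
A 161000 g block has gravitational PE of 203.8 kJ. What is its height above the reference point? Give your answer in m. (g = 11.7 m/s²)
Convert to SI: m = 161.0 kg, PE = 203800 J
h = PE/(mg) = 203800/(161.0·11.7) = 108.2 m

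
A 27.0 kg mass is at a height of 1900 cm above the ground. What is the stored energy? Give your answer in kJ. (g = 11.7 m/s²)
Convert to SI: m = 27.0 kg, h = 19.0 m
PE = mgh = (27.0)(11.7)(19.0) = 6002.1 J = 6.002 kJ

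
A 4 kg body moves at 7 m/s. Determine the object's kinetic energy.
KE = ½mv² = ½(4)(7)² = 98.0 J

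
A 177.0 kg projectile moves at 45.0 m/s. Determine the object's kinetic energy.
KE = ½mv² = ½(177.0)(45.0)² = 179200 J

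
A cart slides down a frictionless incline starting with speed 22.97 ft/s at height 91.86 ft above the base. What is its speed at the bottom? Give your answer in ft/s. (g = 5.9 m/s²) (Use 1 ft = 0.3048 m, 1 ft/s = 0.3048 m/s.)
Convert to SI: v₀ = 7.00126 m/s, h = 27.9989 m
½mv₀² + mgh = ½mv² ⇒ v = √(v₀² + 2gh) = √(7.00126² + 2·5.9·27.9989) = 19.4783 m/s = 63.91 ft/s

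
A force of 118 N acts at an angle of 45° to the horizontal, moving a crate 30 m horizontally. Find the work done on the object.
W = F·d·cosθ = (118)(30)cos(45°) = 2503 J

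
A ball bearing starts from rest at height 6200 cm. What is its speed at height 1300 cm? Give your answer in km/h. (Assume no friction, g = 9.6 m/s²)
Convert to SI: h₁−h₂ = 49.0 m
mgh₁ = mgh₂ + ½mv² ⇒ v = √(2g(h₁−h₂)) = √(2·9.6·49.0) = 30.6725 m/s = 110.4 km/h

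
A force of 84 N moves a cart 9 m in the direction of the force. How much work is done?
W = F·d = (84)(9) = 756.0 J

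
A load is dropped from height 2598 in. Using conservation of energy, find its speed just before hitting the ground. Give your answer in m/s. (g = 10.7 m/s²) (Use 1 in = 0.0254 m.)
Convert to SI: h = 65.9892 m
mgh = ½mv² ⇒ v = √(2gh) = √(2·10.7·65.9892) = 37.58 m/s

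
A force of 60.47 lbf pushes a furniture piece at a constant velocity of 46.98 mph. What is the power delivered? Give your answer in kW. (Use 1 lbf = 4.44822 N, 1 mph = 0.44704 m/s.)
Convert to SI: F = 268.984 N, v = 21.0019 m/s
P = Fv = (268.984)(21.0019) = 5649.18 W = 5.649 kW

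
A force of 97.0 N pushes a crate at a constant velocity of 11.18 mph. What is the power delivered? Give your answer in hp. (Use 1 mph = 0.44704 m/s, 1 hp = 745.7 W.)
Convert to SI: F = 97.0 N, v = 4.99791 m/s
P = Fv = (97.0)(4.99791) = 484.797 W = 0.6501 hp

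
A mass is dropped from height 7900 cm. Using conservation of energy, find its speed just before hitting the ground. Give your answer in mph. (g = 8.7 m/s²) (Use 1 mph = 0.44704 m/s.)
Convert to SI: h = 79.0 m
mgh = ½mv² ⇒ v = √(2gh) = √(2·8.7·79.0) = 37.0756 m/s = 82.94 mph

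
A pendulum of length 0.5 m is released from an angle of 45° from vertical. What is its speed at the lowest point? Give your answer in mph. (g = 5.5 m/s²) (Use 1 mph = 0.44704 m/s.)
h = L(1 − cosθ) = 0.5(1 − cos45°) = 0.146447 m
v = √(2gh) = √(2·5.5·0.146447) = 1.26922 m/s = 2.839 mph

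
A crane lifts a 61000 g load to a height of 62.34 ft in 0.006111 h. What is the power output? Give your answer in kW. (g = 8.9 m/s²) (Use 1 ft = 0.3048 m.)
Convert to SI: m = 61.0 kg, h = 19.0012 m, t = 21.9996 s
P = mgh/t = (61.0)(8.9)(19.0012)/21.9996 = 468.907 W = 0.4689 kW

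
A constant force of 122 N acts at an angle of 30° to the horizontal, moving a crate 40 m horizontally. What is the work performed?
W = F·d·cosθ = (122)(40)cos(30°) = 4226 J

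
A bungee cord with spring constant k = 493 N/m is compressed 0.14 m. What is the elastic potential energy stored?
PE = ½kx² = ½(493)(0.14)² = 4.831 J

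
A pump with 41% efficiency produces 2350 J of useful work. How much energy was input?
W_in = W_out/η = 2350/0.41 = 5732 J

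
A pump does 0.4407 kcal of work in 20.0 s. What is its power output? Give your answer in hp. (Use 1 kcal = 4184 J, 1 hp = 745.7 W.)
Convert to SI: W = 1843.89 J, t = 20.0 s
P = W/t = 1843.89/20.0 = 92.1944 W = 0.1236 hp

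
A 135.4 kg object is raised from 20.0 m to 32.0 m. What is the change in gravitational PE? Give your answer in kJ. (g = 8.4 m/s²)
ΔPE = mgΔh = (135.4)(8.4)(12.0) = 13648.3 J = 13.65 kJ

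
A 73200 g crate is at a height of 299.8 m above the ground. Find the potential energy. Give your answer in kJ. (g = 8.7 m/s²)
Convert to SI: m = 73.2 kg, h = 299.8 m
PE = mgh = (73.2)(8.7)(299.8) = 190925 J = 190.9 kJ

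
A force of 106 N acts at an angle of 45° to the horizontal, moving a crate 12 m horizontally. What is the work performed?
W = F·d·cosθ = (106)(12)cos(45°) = 899.4 J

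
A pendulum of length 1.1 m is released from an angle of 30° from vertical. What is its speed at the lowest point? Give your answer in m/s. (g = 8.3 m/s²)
h = L(1 − cosθ) = 1.1(1 − cos30°) = 0.147372 m
v = √(2gh) = √(2·8.3·0.147372) = 1.564 m/s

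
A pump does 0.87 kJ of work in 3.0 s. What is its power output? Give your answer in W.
Convert to SI: W = 870.0 J, t = 3.0 s
P = W/t = 870.0/3.0 = 290.0 W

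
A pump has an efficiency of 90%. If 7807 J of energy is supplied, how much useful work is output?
W_out = η·W_in = 0.9·7807 = 7026.3 J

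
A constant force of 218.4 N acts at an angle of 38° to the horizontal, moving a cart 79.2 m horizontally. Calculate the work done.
W = F·d·cosθ = (218.4)(79.2)cos(38°) = 13630 J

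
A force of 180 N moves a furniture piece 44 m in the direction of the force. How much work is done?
W = F·d = (180)(44) = 7920 J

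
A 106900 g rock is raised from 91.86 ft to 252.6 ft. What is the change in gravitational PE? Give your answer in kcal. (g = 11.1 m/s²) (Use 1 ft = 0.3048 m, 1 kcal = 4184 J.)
Convert to SI: m = 106.9 kg, Δh = 48.9936 m
ΔPE = mgΔh = (106.9)(11.1)(48.9936) = 58135.3 J = 13.89 kcal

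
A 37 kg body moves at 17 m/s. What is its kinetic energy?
KE = ½mv² = ½(37)(17)² = 5346.5 J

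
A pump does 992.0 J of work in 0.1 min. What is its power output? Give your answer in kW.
Convert to SI: W = 992.0 J, t = 6.0 s
P = W/t = 992.0/6.0 = 165.333 W = 0.1653 kW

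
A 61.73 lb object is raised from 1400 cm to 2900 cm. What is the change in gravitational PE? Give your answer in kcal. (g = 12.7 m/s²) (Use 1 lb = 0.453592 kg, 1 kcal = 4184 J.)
Convert to SI: m = 28.0002 kg, Δh = 15.0 m
ΔPE = mgΔh = (28.0002)(12.7)(15.0) = 5334.04 J = 1.275 kcal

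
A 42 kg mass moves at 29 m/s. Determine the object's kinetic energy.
KE = ½mv² = ½(42)(29)² = 17661.0 J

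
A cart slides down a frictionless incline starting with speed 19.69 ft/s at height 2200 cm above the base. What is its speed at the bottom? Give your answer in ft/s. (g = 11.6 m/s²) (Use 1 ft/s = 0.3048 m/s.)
Convert to SI: v₀ = 6.00151 m/s, h = 22.0 m
½mv₀² + mgh = ½mv² ⇒ v = √(v₀² + 2gh) = √(6.00151² + 2·11.6·22.0) = 23.3756 m/s = 76.69 ft/s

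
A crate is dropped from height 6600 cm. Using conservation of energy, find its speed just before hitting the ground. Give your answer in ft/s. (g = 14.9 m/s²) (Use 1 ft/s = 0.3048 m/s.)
Convert to SI: h = 66.0 m
mgh = ½mv² ⇒ v = √(2gh) = √(2·14.9·66.0) = 44.3486 m/s = 145.5 ft/s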